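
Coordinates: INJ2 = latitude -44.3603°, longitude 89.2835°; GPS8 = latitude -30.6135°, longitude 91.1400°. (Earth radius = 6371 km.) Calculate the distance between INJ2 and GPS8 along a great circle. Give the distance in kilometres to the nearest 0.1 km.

1537.2 km

Δφ = 13.7468°,  Δλ = 1.8565°
a = sin²(Δφ/2) + cos φ₁ cos φ₂ sin²(Δλ/2) = 0.014484
c = 2·arcsin(√a) = 0.241282 rad = 13.8245°
d = R·c = 6371 × 0.241282 = 1537.2 km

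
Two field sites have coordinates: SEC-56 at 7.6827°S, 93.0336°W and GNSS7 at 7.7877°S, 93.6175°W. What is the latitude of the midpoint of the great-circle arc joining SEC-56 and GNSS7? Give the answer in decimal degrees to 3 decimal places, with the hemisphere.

Bx = cos φ₂ cos Δλ = 0.990726,  By = cos φ₂ sin Δλ = -0.010097
φₘ = atan2(sin φ₁ + sin φ₂, √((cos φ₁ + Bx)² + By²)) = -7.73530°
λₘ = λ₁ + atan2(By, cos φ₁ + Bx) = -93.32551°

7.735°S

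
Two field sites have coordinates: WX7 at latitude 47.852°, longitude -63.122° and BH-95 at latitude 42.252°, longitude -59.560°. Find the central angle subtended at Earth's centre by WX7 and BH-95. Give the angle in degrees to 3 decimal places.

6.138°

Δφ = -5.6000°,  Δλ = 3.5620°
a = sin²(Δφ/2) + cos φ₁ cos φ₂ sin²(Δλ/2) = 0.002866
c = 2·arcsin(√a) = 0.107123 rad = 6.1377°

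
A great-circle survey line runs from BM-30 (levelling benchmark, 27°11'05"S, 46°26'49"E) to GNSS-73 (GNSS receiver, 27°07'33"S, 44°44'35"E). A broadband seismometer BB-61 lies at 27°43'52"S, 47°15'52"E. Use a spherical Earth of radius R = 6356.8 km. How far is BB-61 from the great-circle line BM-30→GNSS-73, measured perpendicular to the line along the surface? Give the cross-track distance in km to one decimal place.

58.3 km

BM-30: φ = -27.18472°, λ = +46.44694°
GNSS-73: φ = -27.12583°, λ = +44.74306°
BB-61: φ = -27.73111°, λ = +47.26444°
δ₁₃ = central angle BM-30→BB-61 = 0.015850 rad  (haversine)
θ₁₃ = bearing BM-30→BB-61 = 127.176°,  θ₁₂ = bearing BM-30→GNSS-73 = 271.835°
dₓₜ = R·arcsin(sin δ₁₃ · sin(θ₁₃ − θ₁₂)) = 6356.8·arcsin(0.01585·sin(-144.660°)) = -58.279 km
|dₓₜ| = 58.279 km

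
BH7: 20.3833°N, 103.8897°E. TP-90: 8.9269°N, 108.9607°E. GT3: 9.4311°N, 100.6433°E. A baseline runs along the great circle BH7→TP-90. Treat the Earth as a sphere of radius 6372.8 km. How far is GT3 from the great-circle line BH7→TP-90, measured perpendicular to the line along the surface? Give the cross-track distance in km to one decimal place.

816.4 km

δ₁₃ = central angle BH7→GT3 = 0.198811 rad  (haversine)
θ₁₃ = bearing BH7→GT3 = 196.431°,  θ₁₂ = bearing BH7→TP-90 = 156.125°
dₓₜ = R·arcsin(sin δ₁₃ · sin(θ₁₃ − θ₁₂)) = 6372.8·arcsin(0.19750·sin(40.306°)) = 816.417 km
|dₓₜ| = 816.417 km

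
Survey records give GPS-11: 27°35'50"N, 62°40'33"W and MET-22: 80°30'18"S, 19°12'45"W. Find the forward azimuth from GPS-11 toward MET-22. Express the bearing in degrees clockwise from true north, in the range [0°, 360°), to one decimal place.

GPS-11: φ = +27.59722°, λ = -62.67583°
MET-22: φ = -80.50500°, λ = -19.21250°
Δλ = 43.4633°
y = sin Δλ · cos φ₂ = 0.113475
x = cos φ₁ sin φ₂ − sin φ₁ cos φ₂ cos Δλ = -0.929551
θ = atan2(y, x) = 173.0400° → 173.0400° (mod 360°)

173.0°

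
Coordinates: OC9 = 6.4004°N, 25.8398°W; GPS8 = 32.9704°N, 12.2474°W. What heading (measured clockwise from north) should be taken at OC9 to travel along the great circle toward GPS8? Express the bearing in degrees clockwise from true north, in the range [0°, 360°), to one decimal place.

23.7°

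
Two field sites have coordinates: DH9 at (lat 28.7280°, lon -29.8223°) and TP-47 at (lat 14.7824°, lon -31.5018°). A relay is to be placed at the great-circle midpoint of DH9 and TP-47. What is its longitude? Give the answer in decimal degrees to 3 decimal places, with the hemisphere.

30.703°W

Bx = cos φ₂ cos Δλ = 0.966486,  By = cos φ₂ sin Δλ = -0.028339
φₘ = atan2(sin φ₁ + sin φ₂, √((cos φ₁ + Bx)² + By²)) = 21.75731°
λₘ = λ₁ + atan2(By, cos φ₁ + Bx) = -30.70304°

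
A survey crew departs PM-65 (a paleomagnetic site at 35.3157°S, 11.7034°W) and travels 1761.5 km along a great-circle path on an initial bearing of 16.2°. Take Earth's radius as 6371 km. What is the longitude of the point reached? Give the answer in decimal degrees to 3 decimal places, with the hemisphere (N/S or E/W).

δ = d/R = 1761.5/6371 = 0.276487 rad
φ₂ = arcsin(sin φ₁ cos δ + cos φ₁ sin δ cos θ)
   = arcsin(-0.57808·0.96202 + 0.81598·0.27298·0.96029) = -20.01255°
λ₂ = λ₁ + atan2(sin θ sin δ cos φ₁, cos δ − sin φ₁ sin φ₂) = -7.05433°

7.054°W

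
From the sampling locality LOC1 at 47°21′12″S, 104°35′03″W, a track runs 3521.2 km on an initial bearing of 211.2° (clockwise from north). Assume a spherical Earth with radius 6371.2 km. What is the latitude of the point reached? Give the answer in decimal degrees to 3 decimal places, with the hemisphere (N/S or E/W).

LOC1: φ = -47.35333°, λ = -104.58417°
δ = d/R = 3521.2/6371.2 = 0.552675 rad
φ₂ = arcsin(sin φ₁ cos δ + cos φ₁ sin δ cos θ)
   = arcsin(-0.73555·0.85112 + 0.67748·0.52497·-0.85536) = -68.47403°
λ₂ = λ₁ + atan2(sin θ sin δ cos φ₁, cos δ − sin φ₁ sin φ₂) = -152.41397°

68.474°S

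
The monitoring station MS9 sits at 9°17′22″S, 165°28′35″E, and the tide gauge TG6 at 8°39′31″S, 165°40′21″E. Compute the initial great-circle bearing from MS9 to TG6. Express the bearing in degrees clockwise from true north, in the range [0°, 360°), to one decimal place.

MS9: φ = -9.28944°, λ = +165.47639°
TG6: φ = -8.65861°, λ = +165.67250°
Δλ = 0.1961°
y = sin Δλ · cos φ₂ = 0.003384
x = cos φ₁ sin φ₂ − sin φ₁ cos φ₂ cos Δλ = 0.011009
θ = atan2(y, x) = 17.0856° → 17.0856° (mod 360°)

17.1°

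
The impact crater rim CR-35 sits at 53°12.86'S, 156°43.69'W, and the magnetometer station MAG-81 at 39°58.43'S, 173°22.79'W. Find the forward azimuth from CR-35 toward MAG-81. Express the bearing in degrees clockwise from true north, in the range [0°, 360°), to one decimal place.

312.8°

CR-35: φ = -53.21433°, λ = -156.72817°
MAG-81: φ = -39.97383°, λ = -173.37983°
Δλ = -16.6517°
y = sin Δλ · cos φ₂ = -0.219596
x = cos φ₁ sin φ₂ − sin φ₁ cos φ₂ cos Δλ = 0.203301
θ = atan2(y, x) = -47.2066° → 312.7934° (mod 360°)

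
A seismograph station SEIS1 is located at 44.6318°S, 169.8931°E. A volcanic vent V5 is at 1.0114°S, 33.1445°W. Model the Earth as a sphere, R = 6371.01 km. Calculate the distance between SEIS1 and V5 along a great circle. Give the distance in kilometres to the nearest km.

Δφ = 43.6204°,  Δλ = 156.9624°
a = sin²(Δφ/2) + cos φ₁ cos φ₂ sin²(Δλ/2) = 0.821190
c = 2·arcsin(√a) = 2.268395 rad = 129.9694°
d = R·c = 6371.01 × 2.268395 = 14452.0 km

14452 km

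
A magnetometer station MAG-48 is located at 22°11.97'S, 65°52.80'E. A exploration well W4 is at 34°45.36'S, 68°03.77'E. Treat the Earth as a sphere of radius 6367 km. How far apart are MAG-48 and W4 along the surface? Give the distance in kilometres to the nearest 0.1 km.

MAG-48: φ = -22.19950°, λ = +65.88000°
W4: φ = -34.75600°, λ = +68.06283°
Δφ = -12.5565°,  Δλ = 2.1828°
a = sin²(Δφ/2) + cos φ₁ cos φ₂ sin²(Δλ/2) = 0.012235
c = 2·arcsin(√a) = 0.221677 rad = 12.7012°
d = R·c = 6367 × 0.221677 = 1411.4 km

1411.4 km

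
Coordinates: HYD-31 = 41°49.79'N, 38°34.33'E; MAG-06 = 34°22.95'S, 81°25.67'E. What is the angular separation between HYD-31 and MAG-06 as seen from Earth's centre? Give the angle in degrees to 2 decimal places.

HYD-31: φ = +41.82983°, λ = +38.57217°
MAG-06: φ = -34.38250°, λ = +81.42783°
Δφ = -76.2123°,  Δλ = 42.8557°
a = sin²(Δφ/2) + cos φ₁ cos φ₂ sin²(Δλ/2) = 0.462912
c = 2·arcsin(√a) = 1.496551 rad = 85.7461°

85.75°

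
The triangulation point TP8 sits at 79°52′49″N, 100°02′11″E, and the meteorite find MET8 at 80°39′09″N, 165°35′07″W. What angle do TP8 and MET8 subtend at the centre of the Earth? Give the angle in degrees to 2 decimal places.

14.26°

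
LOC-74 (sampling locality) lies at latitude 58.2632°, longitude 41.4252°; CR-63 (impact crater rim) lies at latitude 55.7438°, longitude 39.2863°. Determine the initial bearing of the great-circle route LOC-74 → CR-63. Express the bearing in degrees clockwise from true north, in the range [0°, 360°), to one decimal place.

Δλ = -2.1389°
y = sin Δλ · cos φ₂ = -0.021008
x = cos φ₁ sin φ₂ − sin φ₁ cos φ₂ cos Δλ = -0.043624
θ = atan2(y, x) = -154.2855° → 205.7145° (mod 360°)

205.7°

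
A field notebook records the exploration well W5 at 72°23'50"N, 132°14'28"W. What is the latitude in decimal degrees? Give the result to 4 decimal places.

72.3972°N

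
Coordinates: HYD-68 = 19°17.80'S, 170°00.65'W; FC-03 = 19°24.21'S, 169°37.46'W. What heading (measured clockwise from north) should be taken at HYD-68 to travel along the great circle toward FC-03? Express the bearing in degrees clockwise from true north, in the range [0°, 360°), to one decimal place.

106.4°

HYD-68: φ = -19.29667°, λ = -170.01083°
FC-03: φ = -19.40350°, λ = -169.62433°
Δλ = 0.3865°
y = sin Δλ · cos φ₂ = 0.006363
x = cos φ₁ sin φ₂ − sin φ₁ cos φ₂ cos Δλ = -0.001872
θ = atan2(y, x) = 106.3925° → 106.3925° (mod 360°)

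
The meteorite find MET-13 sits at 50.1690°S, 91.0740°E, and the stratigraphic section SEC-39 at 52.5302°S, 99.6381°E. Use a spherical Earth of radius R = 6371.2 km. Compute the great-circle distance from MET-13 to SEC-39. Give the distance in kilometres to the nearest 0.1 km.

649.6 km

Δφ = -2.3612°,  Δλ = 8.5641°
a = sin²(Δφ/2) + cos φ₁ cos φ₂ sin²(Δλ/2) = 0.002597
c = 2·arcsin(√a) = 0.101964 rad = 5.8421°
d = R·c = 6371.2 × 0.101964 = 649.6 km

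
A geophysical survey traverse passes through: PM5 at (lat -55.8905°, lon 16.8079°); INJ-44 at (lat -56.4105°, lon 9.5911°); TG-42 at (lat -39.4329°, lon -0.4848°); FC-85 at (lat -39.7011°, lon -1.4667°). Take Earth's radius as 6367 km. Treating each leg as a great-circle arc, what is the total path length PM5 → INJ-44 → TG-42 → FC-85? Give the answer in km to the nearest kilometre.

2565 km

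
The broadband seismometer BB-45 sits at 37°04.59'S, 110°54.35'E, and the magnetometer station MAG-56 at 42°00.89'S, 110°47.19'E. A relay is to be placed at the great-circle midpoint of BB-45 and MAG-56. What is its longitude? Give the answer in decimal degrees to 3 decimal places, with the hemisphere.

110.848°E

BB-45: φ = -37.07650°, λ = +110.90583°
MAG-56: φ = -42.01483°, λ = +110.78650°
Bx = cos φ₂ cos Δλ = 0.742970,  By = cos φ₂ sin Δλ = -0.001547
φₘ = atan2(sin φ₁ + sin φ₂, √((cos φ₁ + Bx)² + By²)) = -39.54568°
λₘ = λ₁ + atan2(By, cos φ₁ + Bx) = 110.84829°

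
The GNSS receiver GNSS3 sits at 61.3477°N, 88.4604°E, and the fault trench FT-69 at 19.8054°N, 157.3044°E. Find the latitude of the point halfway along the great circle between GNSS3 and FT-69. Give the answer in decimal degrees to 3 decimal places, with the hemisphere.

Bx = cos φ₂ cos Δλ = 0.339560,  By = cos φ₂ sin Δλ = 0.877437
φₘ = atan2(sin φ₁ + sin φ₂, √((cos φ₁ + Bx)² + By²)) = 45.38081°
λₘ = λ₁ + atan2(By, cos φ₁ + Bx) = 135.43141°

45.381°N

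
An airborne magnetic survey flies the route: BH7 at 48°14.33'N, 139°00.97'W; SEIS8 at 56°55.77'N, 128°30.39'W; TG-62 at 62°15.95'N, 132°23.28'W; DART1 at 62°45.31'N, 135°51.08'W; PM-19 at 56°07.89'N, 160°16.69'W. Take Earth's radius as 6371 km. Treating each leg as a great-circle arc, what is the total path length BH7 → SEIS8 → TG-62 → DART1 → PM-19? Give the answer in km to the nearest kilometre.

3566 km

BH7: φ = +48.23883°, λ = -139.01617°
SEIS8: φ = +56.92950°, λ = -128.50650°
TG-62: φ = +62.26583°, λ = -132.38800°
DART1: φ = +62.75517°, λ = -135.85133°
PM-19: φ = +56.13150°, λ = -160.27817°
BH7→SEIS8: c = 0.187777 rad, d = 1196.33 km
SEIS8→TG-62: c = 0.099203 rad, d = 632.02 km
TG-62→DART1: c = 0.029175 rad, d = 185.87 km
DART1→PM-19: c = 0.243545 rad, d = 1551.63 km
Total = 1196.33 + 632.02 + 185.87 + 1551.63 = 3565.85 km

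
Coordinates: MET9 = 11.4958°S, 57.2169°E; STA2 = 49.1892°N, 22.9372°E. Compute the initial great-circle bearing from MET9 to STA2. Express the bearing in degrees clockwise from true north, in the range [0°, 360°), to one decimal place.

Δλ = -34.2797°
y = sin Δλ · cos φ₂ = -0.368109
x = cos φ₁ sin φ₂ − sin φ₁ cos φ₂ cos Δλ = 0.849316
θ = atan2(y, x) = -23.4328° → 336.5672° (mod 360°)

336.6°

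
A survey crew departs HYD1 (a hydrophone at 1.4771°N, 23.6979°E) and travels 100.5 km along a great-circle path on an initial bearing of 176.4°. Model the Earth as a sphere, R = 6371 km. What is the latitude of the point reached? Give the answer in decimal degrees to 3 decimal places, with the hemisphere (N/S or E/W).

0.575°N

δ = d/R = 100.5/6371 = 0.015775 rad
φ₂ = arcsin(sin φ₁ cos δ + cos φ₁ sin δ cos θ)
   = arcsin(0.02578·0.99988 + 0.99967·0.01577·-0.99803) = 0.57506°
λ₂ = λ₁ + atan2(sin θ sin δ cos φ₁, cos δ − sin φ₁ sin φ₂) = 23.75465°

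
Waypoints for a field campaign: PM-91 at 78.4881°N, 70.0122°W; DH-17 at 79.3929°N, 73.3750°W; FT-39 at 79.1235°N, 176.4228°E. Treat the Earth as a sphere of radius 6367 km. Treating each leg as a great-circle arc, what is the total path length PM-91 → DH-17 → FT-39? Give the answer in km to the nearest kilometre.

2078 km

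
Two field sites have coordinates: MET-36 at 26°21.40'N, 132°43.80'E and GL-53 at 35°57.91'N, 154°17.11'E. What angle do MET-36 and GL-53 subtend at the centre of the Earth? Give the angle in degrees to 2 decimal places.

MET-36: φ = +26.35667°, λ = +132.73000°
GL-53: φ = +35.96517°, λ = +154.28517°
Δφ = 9.6085°,  Δλ = 21.5552°
a = sin²(Δφ/2) + cos φ₁ cos φ₂ sin²(Δλ/2) = 0.032374
c = 2·arcsin(√a) = 0.361828 rad = 20.7312°

20.73°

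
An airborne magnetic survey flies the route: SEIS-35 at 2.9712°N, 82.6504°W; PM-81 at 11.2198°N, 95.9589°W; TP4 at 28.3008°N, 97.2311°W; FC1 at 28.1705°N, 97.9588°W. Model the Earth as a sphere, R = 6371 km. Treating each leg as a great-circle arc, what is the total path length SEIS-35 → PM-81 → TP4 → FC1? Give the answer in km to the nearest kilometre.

3707 km

SEIS-35→PM-81: c = 0.271580 rad, d = 1730.24 km
PM-81→TP4: c = 0.298844 rad, d = 1903.93 km
TP4→FC1: c = 0.011418 rad, d = 72.75 km
Total = 1730.24 + 1903.93 + 72.75 = 3706.91 km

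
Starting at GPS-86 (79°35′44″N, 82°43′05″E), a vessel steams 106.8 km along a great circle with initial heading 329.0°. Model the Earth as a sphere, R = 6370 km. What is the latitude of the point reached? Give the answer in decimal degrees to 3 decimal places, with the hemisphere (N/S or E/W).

GPS-86: φ = +79.59556°, λ = +82.71806°
δ = d/R = 106.8/6370 = 0.016766 rad
φ₂ = arcsin(sin φ₁ cos δ + cos φ₁ sin δ cos θ)
   = arcsin(0.98356·0.99986 + 0.18060·0.01677·0.85717) = 80.40635°
λ₂ = λ₁ + atan2(sin θ sin δ cos φ₁, cos δ − sin φ₁ sin φ₂) = 79.74818°

80.406°N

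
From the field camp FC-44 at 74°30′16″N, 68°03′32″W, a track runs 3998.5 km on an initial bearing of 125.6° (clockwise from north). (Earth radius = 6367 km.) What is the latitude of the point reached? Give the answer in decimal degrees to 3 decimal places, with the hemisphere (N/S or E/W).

FC-44: φ = +74.50444°, λ = -68.05889°
δ = d/R = 3998.5/6367 = 0.628004 rad
φ₂ = arcsin(sin φ₁ cos δ + cos φ₁ sin δ cos θ)
   = arcsin(0.96365·0.80920 + 0.26716·0.58753·-0.58212) = 43.50473°
λ₂ = λ₁ + atan2(sin θ sin δ cos φ₁, cos δ − sin φ₁ sin φ₂) = -26.86282°

43.505°N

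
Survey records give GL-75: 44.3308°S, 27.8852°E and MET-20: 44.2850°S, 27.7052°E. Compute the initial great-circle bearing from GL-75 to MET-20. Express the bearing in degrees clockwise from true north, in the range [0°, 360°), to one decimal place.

Δλ = -0.1800°
y = sin Δλ · cos φ₂ = -0.002249
x = cos φ₁ sin φ₂ − sin φ₁ cos φ₂ cos Δλ = 0.000797
θ = atan2(y, x) = -70.4890° → 289.5110° (mod 360°)

289.5°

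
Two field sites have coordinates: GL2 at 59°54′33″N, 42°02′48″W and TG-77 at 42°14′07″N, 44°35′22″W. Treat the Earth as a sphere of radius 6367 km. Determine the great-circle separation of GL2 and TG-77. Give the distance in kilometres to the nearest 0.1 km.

1971.7 km

GL2: φ = +59.90917°, λ = -42.04667°
TG-77: φ = +42.23528°, λ = -44.58944°
Δφ = -17.6739°,  Δλ = -2.5428°
a = sin²(Δφ/2) + cos φ₁ cos φ₂ sin²(Δλ/2) = 0.023783
c = 2·arcsin(√a) = 0.309669 rad = 17.7427°
d = R·c = 6367 × 0.309669 = 1971.7 km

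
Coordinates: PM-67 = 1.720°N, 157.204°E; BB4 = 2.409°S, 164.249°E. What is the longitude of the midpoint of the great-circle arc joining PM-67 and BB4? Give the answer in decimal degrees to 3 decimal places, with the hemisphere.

Bx = cos φ₂ cos Δλ = 0.991573,  By = cos φ₂ sin Δλ = 0.122540
φₘ = atan2(sin φ₁ + sin φ₂, √((cos φ₁ + Bx)² + By²)) = -0.34515°
λₘ = λ₁ + atan2(By, cos φ₁ + Bx) = 160.72574°

160.726°E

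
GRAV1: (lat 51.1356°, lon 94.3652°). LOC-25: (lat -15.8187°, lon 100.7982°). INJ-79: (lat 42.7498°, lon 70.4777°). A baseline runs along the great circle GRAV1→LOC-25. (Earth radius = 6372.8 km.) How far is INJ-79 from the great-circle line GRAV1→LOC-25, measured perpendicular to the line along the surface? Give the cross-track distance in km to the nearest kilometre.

1986 km

δ₁₃ = central angle GRAV1→INJ-79 = 0.318073 rad  (haversine)
θ₁₃ = bearing GRAV1→INJ-79 = 251.958°,  θ₁₂ = bearing GRAV1→LOC-25 = 173.284°
dₓₜ = R·arcsin(sin δ₁₃ · sin(θ₁₃ − θ₁₂)) = 6372.8·arcsin(0.31274·sin(78.673°)) = 1986.193 km
|dₓₜ| = 1986.193 km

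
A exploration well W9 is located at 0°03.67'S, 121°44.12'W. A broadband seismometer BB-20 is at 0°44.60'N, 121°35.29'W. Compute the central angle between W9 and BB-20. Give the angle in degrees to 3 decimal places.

0.818°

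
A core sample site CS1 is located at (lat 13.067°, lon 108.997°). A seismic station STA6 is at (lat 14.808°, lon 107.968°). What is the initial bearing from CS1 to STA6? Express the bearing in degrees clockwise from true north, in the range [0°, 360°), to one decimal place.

330.3°

Δλ = -1.0290°
y = sin Δλ · cos φ₂ = -0.017362
x = cos φ₁ sin φ₂ − sin φ₁ cos φ₂ cos Δλ = 0.030417
θ = atan2(y, x) = -29.7179° → 330.2821° (mod 360°)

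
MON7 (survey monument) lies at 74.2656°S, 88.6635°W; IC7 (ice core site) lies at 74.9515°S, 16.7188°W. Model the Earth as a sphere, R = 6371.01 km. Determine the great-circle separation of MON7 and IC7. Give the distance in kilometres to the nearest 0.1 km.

Δφ = -0.6859°,  Δλ = 71.9447°
a = sin²(Δφ/2) + cos φ₁ cos φ₂ sin²(Δλ/2) = 0.024329
c = 2·arcsin(√a) = 0.313233 rad = 17.9469°
d = R·c = 6371.01 × 0.313233 = 1995.6 km

1995.6 km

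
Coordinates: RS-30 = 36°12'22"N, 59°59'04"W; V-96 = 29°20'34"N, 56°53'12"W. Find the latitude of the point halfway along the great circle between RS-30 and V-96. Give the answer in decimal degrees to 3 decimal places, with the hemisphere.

RS-30: φ = +36.20611°, λ = -59.98444°
V-96: φ = +29.34278°, λ = -56.88667°
Bx = cos φ₂ cos Δλ = 0.870430,  By = cos φ₂ sin Δλ = 0.047107
φₘ = atan2(sin φ₁ + sin φ₂, √((cos φ₁ + Bx)² + By²)) = 32.78396°
λₘ = λ₁ + atan2(By, cos φ₁ + Bx) = -58.37574°

32.784°N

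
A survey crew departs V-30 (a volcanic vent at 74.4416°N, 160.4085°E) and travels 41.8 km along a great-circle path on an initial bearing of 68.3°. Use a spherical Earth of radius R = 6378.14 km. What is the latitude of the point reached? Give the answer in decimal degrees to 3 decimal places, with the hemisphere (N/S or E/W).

74.577°N

δ = d/R = 41.8/6378.14 = 0.006554 rad
φ₂ = arcsin(sin φ₁ cos δ + cos φ₁ sin δ cos θ)
   = arcsin(0.96336·0.99998 + 0.26822·0.00655·0.36975) = 74.57659°
λ₂ = λ₁ + atan2(sin θ sin δ cos φ₁, cos δ − sin φ₁ sin φ₂) = 161.72045°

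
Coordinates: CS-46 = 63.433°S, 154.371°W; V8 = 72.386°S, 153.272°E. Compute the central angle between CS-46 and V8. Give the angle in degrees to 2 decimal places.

20.75°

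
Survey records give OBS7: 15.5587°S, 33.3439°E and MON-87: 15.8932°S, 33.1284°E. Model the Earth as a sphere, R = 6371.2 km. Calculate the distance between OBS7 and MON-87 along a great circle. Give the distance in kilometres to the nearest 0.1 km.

43.8 km

Δφ = -0.3345°,  Δλ = -0.2155°
a = sin²(Δφ/2) + cos φ₁ cos φ₂ sin²(Δλ/2) = 0.000012
c = 2·arcsin(√a) = 0.006870 rad = 0.3936°
d = R·c = 6371.2 × 0.006870 = 43.8 km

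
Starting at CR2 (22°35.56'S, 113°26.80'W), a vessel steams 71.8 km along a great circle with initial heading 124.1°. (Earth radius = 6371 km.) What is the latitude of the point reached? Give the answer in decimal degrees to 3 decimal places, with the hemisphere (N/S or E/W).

22.954°S

CR2: φ = -22.59267°, λ = -113.44667°
δ = d/R = 71.8/6371 = 0.011270 rad
φ₂ = arcsin(sin φ₁ cos δ + cos φ₁ sin δ cos θ)
   = arcsin(-0.38418·0.99994 + 0.92326·0.01127·-0.56064) = -22.95363°
λ₂ = λ₁ + atan2(sin θ sin δ cos φ₁, cos δ − sin φ₁ sin φ₂) = -112.86600°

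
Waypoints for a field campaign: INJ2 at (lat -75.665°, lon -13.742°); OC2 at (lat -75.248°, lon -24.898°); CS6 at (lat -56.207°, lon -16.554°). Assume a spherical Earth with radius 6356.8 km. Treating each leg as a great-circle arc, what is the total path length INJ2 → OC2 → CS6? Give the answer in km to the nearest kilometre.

2455 km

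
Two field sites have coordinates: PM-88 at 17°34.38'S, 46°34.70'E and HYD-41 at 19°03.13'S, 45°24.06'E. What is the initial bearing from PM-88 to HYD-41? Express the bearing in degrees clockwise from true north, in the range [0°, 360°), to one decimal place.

PM-88: φ = -17.57300°, λ = +46.57833°
HYD-41: φ = -19.05217°, λ = +45.40100°
Δλ = -1.1773°
y = sin Δλ · cos φ₂ = -0.019421
x = cos φ₁ sin φ₂ − sin φ₁ cos φ₂ cos Δλ = -0.025874
θ = atan2(y, x) = -143.1073° → 216.8927° (mod 360°)

216.9°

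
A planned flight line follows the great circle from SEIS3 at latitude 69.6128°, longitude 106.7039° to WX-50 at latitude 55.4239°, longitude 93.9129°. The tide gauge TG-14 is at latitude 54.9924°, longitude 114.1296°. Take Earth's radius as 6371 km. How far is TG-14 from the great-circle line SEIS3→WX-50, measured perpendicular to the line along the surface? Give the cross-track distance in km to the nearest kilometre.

1174 km

δ₁₃ = central angle SEIS3→TG-14 = 0.261732 rad  (haversine)
θ₁₃ = bearing SEIS3→TG-14 = 163.349°,  θ₁₂ = bearing SEIS3→WX-50 = 208.447°
dₓₜ = R·arcsin(sin δ₁₃ · sin(θ₁₃ − θ₁₂)) = 6371·arcsin(0.25875·sin(-45.098°)) = -1174.301 km
|dₓₜ| = 1174.301 km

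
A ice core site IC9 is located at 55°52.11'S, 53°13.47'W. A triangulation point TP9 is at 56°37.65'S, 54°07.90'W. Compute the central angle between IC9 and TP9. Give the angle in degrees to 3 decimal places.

IC9: φ = -55.86850°, λ = -53.22450°
TP9: φ = -56.62750°, λ = -54.13167°
Δφ = -0.7590°,  Δλ = -0.9072°
a = sin²(Δφ/2) + cos φ₁ cos φ₂ sin²(Δλ/2) = 0.000063
c = 2·arcsin(√a) = 0.015902 rad = 0.9111°

0.911°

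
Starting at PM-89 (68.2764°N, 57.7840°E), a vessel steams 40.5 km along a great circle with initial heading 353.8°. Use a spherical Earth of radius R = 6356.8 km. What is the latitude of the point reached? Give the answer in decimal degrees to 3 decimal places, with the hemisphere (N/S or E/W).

68.639°N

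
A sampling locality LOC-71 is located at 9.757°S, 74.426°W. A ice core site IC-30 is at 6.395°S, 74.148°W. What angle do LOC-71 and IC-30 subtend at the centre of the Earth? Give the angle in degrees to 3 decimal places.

3.373°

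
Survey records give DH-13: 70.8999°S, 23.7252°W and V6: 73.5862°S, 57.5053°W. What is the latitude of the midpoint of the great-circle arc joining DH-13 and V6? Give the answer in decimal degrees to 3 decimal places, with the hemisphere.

Bx = cos φ₂ cos Δλ = 0.234868,  By = cos φ₂ sin Δλ = -0.157112
φₘ = atan2(sin φ₁ + sin φ₂, √((cos φ₁ + Bx)² + By²)) = -72.95979°
λₘ = λ₁ + atan2(By, cos φ₁ + Bx) = -39.34171°

72.960°S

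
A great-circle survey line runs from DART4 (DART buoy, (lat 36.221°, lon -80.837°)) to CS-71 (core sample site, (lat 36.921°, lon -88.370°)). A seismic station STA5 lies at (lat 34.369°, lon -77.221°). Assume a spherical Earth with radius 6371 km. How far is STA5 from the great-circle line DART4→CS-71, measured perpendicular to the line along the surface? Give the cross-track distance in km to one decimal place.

146.4 km

δ₁₃ = central angle DART4→STA5 = 0.060805 rad  (haversine)
θ₁₃ = bearing DART4→STA5 = 121.054°,  θ₁₂ = bearing DART4→CS-71 = 278.837°
dₓₜ = R·arcsin(sin δ₁₃ · sin(θ₁₃ − θ₁₂)) = 6371·arcsin(0.06077·sin(-157.783°)) = -146.402 km
|dₓₜ| = 146.402 km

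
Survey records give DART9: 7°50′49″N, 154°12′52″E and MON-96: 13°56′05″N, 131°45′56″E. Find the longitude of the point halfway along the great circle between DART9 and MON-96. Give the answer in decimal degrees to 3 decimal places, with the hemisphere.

DART9: φ = +7.84694°, λ = +154.21444°
MON-96: φ = +13.93472°, λ = +131.76556°
Bx = cos φ₂ cos Δλ = 0.897021,  By = cos φ₂ sin Δλ = -0.370621
φₘ = atan2(sin φ₁ + sin φ₂, √((cos φ₁ + Bx)² + By²)) = 11.09797°
λₘ = λ₁ + atan2(By, cos φ₁ + Bx) = 143.10633°

143.106°E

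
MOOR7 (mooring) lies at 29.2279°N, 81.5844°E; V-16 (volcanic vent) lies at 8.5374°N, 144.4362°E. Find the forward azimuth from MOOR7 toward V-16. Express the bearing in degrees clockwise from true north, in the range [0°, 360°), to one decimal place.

95.9°

Δλ = 62.8518°
y = sin Δλ · cos φ₂ = 0.879969
x = cos φ₁ sin φ₂ − sin φ₁ cos φ₂ cos Δλ = -0.090778
θ = atan2(y, x) = 95.8898° → 95.8898° (mod 360°)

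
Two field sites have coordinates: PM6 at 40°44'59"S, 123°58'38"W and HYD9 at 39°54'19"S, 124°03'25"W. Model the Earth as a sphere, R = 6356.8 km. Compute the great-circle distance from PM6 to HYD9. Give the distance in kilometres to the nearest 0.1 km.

PM6: φ = -40.74972°, λ = -123.97722°
HYD9: φ = -39.90528°, λ = -124.05694°
Δφ = 0.8444°,  Δλ = -0.0797°
a = sin²(Δφ/2) + cos φ₁ cos φ₂ sin²(Δλ/2) = 0.000055
c = 2·arcsin(√a) = 0.014776 rad = 0.8466°
d = R·c = 6356.8 × 0.014776 = 93.9 km

93.9 km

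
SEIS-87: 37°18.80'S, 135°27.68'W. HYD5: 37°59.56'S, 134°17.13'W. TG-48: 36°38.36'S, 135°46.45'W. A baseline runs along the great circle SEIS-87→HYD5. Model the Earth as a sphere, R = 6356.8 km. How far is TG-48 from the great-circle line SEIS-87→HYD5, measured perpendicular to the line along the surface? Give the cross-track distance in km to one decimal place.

SEIS-87: φ = -37.31333°, λ = -135.46133°
HYD5: φ = -37.99267°, λ = -134.28550°
TG-48: φ = -36.63933°, λ = -135.77417°
δ₁₃ = central angle SEIS-87→TG-48 = 0.012546 rad  (haversine)
θ₁₃ = bearing SEIS-87→TG-48 = 339.561°,  θ₁₂ = bearing SEIS-87→HYD5 = 126.477°
dₓₜ = R·arcsin(sin δ₁₃ · sin(θ₁₃ − θ₁₂)) = 6356.8·arcsin(0.01255·sin(213.084°)) = -43.534 km
|dₓₜ| = 43.534 km

43.5 km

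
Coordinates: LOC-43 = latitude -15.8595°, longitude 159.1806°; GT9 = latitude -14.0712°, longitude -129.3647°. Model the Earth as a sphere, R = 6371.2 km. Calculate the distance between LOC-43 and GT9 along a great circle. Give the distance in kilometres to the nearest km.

7640 km

Δφ = 1.7883°,  Δλ = 71.4547°
a = sin²(Δφ/2) + cos φ₁ cos φ₂ sin²(Δλ/2) = 0.318395
c = 2·arcsin(√a) = 1.199086 rad = 68.7026°
d = R·c = 6371.2 × 1.199086 = 7639.6 km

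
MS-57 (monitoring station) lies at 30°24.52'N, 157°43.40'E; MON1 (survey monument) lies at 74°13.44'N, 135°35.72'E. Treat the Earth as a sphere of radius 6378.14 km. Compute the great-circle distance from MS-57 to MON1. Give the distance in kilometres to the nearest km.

5035 km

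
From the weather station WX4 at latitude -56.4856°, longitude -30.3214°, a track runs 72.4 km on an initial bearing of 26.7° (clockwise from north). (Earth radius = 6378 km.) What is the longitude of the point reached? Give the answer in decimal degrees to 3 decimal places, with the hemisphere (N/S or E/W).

29.800°W

δ = d/R = 72.4/6378 = 0.011352 rad
φ₂ = arcsin(sin φ₁ cos δ + cos φ₁ sin δ cos θ)
   = arcsin(-0.83375·0.99994 + 0.55215·0.01135·0.89337) = -55.90345°
λ₂ = λ₁ + atan2(sin θ sin δ cos φ₁, cos δ − sin φ₁ sin φ₂) = -29.80011°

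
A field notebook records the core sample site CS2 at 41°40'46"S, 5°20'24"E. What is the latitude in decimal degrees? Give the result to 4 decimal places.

41.6794°S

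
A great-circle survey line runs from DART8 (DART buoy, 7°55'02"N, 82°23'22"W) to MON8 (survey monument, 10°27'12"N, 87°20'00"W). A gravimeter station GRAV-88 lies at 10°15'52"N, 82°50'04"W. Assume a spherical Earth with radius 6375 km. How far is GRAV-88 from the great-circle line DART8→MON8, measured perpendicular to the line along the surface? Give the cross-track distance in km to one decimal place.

DART8: φ = +7.91722°, λ = -82.38944°
MON8: φ = +10.45333°, λ = -87.33333°
GRAV-88: φ = +10.26444°, λ = -82.83444°
δ₁₃ = central angle DART8→GRAV-88 = 0.041678 rad  (haversine)
θ₁₃ = bearing DART8→GRAV-88 = 349.431°,  θ₁₂ = bearing DART8→MON8 = 297.837°
dₓₜ = R·arcsin(sin δ₁₃ · sin(θ₁₃ − θ₁₂)) = 6375·arcsin(0.04167·sin(51.594°)) = 208.187 km
|dₓₜ| = 208.187 km

208.2 km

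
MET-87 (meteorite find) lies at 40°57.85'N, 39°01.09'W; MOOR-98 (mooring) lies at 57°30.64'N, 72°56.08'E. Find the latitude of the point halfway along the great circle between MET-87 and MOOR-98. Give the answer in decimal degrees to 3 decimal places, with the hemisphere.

MET-87: φ = +40.96417°, λ = -39.01817°
MOOR-98: φ = +57.51067°, λ = +72.93467°
Bx = cos φ₂ cos Δλ = -0.200807,  By = cos φ₂ sin Δλ = 0.498195
φₘ = atan2(sin φ₁ + sin φ₂, √((cos φ₁ + Bx)² + By²)) = 63.56494°
λₘ = λ₁ + atan2(By, cos φ₁ + Bx) = 2.92985°

63.565°N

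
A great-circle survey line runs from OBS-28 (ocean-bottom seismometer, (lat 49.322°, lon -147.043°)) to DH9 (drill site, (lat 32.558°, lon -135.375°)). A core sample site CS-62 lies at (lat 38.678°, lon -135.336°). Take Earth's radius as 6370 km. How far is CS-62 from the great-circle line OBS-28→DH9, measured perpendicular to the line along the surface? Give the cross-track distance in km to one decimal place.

279.7 km

δ₁₃ = central angle OBS-28→CS-62 = 0.236309 rad  (haversine)
θ₁₃ = bearing OBS-28→CS-62 = 137.421°,  θ₁₂ = bearing OBS-28→DH9 = 148.228°
dₓₜ = R·arcsin(sin δ₁₃ · sin(θ₁₃ − θ₁₂)) = 6370·arcsin(0.23412·sin(-10.807°)) = -279.712 km
|dₓₜ| = 279.712 km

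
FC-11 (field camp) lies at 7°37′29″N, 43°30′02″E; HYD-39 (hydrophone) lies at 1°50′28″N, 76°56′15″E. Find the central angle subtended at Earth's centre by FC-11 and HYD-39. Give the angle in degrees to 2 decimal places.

33.80°

FC-11: φ = +7.62472°, λ = +43.50056°
HYD-39: φ = +1.84111°, λ = +76.93750°
Δφ = -5.7836°,  Δλ = 33.4369°
a = sin²(Δφ/2) + cos φ₁ cos φ₂ sin²(Δλ/2) = 0.084525
c = 2·arcsin(√a) = 0.589983 rad = 33.8035°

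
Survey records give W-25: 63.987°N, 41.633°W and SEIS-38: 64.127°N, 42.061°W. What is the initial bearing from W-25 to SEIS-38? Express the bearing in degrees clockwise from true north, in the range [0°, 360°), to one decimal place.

307.0°

Δλ = -0.4280°
y = sin Δλ · cos φ₂ = -0.003260
x = cos φ₁ sin φ₂ − sin φ₁ cos φ₂ cos Δλ = 0.002454
θ = atan2(y, x) = -53.0221° → 306.9779° (mod 360°)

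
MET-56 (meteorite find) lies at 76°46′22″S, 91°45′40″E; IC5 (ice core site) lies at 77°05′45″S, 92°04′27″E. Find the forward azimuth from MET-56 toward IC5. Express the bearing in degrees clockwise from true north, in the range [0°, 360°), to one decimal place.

167.8°

MET-56: φ = -76.77278°, λ = +91.76111°
IC5: φ = -77.09583°, λ = +92.07417°
Δλ = 0.3131°
y = sin Δλ · cos φ₂ = 0.001220
x = cos φ₁ sin φ₂ − sin φ₁ cos φ₂ cos Δλ = -0.005642
θ = atan2(y, x) = 167.7958° → 167.7958° (mod 360°)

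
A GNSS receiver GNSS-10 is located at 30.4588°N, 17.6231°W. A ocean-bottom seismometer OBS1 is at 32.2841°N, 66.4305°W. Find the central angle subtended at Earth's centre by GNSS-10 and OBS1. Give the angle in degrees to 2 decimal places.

Δφ = 1.8253°,  Δλ = -48.8074°
a = sin²(Δφ/2) + cos φ₁ cos φ₂ sin²(Δλ/2) = 0.124652
c = 2·arcsin(√a) = 0.721682 rad = 41.3493°

41.35°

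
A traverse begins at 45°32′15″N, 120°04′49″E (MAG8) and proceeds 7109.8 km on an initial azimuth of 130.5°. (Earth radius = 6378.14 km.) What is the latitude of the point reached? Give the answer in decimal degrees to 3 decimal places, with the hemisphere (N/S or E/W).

5.397°S

MAG8: φ = +45.53750°, λ = +120.08028°
δ = d/R = 7109.8/6378.14 = 1.114714 rad
φ₂ = arcsin(sin φ₁ cos δ + cos φ₁ sin δ cos θ)
   = arcsin(0.71371·0.44043 + 0.70044·0.89778·-0.64945) = -5.39727°
λ₂ = λ₁ + atan2(sin θ sin δ cos φ₁, cos δ − sin φ₁ sin φ₂) = 163.37262°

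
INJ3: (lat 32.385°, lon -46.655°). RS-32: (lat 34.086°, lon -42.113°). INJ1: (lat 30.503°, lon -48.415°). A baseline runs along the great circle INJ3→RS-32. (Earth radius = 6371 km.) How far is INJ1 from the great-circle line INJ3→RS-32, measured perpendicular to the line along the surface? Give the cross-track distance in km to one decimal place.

115.6 km

δ₁₃ = central angle INJ3→INJ1 = 0.042019 rad  (haversine)
θ₁₃ = bearing INJ3→INJ1 = 219.047°,  θ₁₂ = bearing INJ3→RS-32 = 64.647°
dₓₜ = R·arcsin(sin δ₁₃ · sin(θ₁₃ − θ₁₂)) = 6371·arcsin(0.04201·sin(154.401°)) = 115.640 km
|dₓₜ| = 115.640 km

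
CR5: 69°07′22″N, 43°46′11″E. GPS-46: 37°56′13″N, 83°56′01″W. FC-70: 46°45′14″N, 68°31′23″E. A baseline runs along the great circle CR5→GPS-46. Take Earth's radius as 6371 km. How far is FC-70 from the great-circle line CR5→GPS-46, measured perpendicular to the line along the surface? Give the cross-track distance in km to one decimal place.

60.1 km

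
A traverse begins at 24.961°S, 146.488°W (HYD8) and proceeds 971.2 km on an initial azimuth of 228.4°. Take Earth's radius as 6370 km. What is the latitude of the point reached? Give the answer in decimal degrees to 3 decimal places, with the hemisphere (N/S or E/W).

δ = d/R = 971.2/6370 = 0.152465 rad
φ₂ = arcsin(sin φ₁ cos δ + cos φ₁ sin δ cos θ)
   = arcsin(-0.42200·0.98840 + 0.90660·0.15187·-0.66393) = -30.56538°
λ₂ = λ₁ + atan2(sin θ sin δ cos φ₁, cos δ − sin φ₁ sin φ₂) = -154.06734°

30.565°S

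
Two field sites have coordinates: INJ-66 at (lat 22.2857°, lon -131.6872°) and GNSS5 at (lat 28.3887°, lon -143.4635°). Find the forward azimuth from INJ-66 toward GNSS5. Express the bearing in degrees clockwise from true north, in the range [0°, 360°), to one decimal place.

302.3°

Δλ = -11.7763°
y = sin Δλ · cos φ₂ = -0.179548
x = cos φ₁ sin φ₂ − sin φ₁ cos φ₂ cos Δλ = 0.113338
θ = atan2(y, x) = -57.7381° → 302.2619° (mod 360°)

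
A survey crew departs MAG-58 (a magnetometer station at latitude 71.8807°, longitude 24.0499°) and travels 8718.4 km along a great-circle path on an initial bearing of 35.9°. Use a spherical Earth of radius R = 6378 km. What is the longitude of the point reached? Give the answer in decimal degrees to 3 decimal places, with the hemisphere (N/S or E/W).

164.322°E

δ = d/R = 8718.4/6378 = 1.366949 rad
φ₂ = arcsin(sin φ₁ cos δ + cos φ₁ sin δ cos θ)
   = arcsin(0.95041·0.20244 + 0.31100·0.97929·0.81004) = 26.04673°
λ₂ = λ₁ + atan2(sin θ sin δ cos φ₁, cos δ − sin φ₁ sin φ₂) = 164.32177°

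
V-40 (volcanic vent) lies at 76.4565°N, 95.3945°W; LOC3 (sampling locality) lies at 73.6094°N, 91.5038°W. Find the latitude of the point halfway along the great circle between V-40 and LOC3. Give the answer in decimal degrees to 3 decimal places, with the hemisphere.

Bx = cos φ₂ cos Δλ = 0.281534,  By = cos φ₂ sin Δλ = 0.019147
φₘ = atan2(sin φ₁ + sin φ₂, √((cos φ₁ + Bx)² + By²)) = 75.04112°
λₘ = λ₁ + atan2(By, cos φ₁ + Bx) = -93.26825°

75.041°N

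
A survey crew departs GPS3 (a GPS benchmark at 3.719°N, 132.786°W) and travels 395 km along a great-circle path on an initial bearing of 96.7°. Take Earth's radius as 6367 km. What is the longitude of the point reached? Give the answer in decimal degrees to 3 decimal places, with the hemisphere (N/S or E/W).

129.250°W

δ = d/R = 395/6367 = 0.062039 rad
φ₂ = arcsin(sin φ₁ cos δ + cos φ₁ sin δ cos θ)
   = arcsin(0.06486·0.99808 + 0.99789·0.06200·-0.11667) = 3.29749°
λ₂ = λ₁ + atan2(sin θ sin δ cos φ₁, cos δ − sin φ₁ sin φ₂) = -129.24989°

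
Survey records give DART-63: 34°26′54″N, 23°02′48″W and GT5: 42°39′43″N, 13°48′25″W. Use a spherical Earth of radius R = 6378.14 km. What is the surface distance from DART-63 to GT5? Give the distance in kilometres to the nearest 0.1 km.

DART-63: φ = +34.44833°, λ = -23.04667°
GT5: φ = +42.66194°, λ = -13.80694°
Δφ = 8.2136°,  Δλ = 9.2397°
a = sin²(Δφ/2) + cos φ₁ cos φ₂ sin²(Δλ/2) = 0.009063
c = 2·arcsin(√a) = 0.190687 rad = 10.9256°
d = R·c = 6378.14 × 0.190687 = 1216.2 km

1216.2 km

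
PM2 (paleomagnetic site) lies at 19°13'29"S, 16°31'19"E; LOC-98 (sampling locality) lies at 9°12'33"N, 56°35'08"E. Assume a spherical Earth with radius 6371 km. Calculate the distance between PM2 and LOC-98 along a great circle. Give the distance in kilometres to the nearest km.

5410 km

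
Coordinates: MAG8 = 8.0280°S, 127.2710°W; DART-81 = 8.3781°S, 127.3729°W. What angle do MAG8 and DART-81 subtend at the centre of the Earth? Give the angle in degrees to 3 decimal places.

0.364°

Δφ = -0.3501°,  Δλ = -0.1019°
a = sin²(Δφ/2) + cos φ₁ cos φ₂ sin²(Δλ/2) = 0.000010
c = 2·arcsin(√a) = 0.006359 rad = 0.3643°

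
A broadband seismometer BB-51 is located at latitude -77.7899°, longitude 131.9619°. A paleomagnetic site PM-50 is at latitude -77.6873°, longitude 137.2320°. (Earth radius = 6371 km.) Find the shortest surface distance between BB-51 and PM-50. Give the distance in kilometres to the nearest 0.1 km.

Δφ = 0.1026°,  Δλ = 5.2701°
a = sin²(Δφ/2) + cos φ₁ cos φ₂ sin²(Δλ/2) = 0.000096
c = 2·arcsin(√a) = 0.019609 rad = 1.1235°
d = R·c = 6371 × 0.019609 = 124.9 km

124.9 km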